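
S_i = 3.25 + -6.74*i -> [3.25, -3.49, -10.23, -16.97, -23.71]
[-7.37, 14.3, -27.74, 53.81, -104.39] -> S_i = -7.37*(-1.94)^i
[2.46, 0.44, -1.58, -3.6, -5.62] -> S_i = 2.46 + -2.02*i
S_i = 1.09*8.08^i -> [1.09, 8.81, 71.16, 574.99, 4645.92]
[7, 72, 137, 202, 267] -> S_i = 7 + 65*i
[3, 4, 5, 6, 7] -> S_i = 3 + 1*i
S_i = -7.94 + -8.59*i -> [-7.94, -16.53, -25.12, -33.71, -42.3]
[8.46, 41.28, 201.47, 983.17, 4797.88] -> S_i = 8.46*4.88^i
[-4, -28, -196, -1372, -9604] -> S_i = -4*7^i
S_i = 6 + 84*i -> [6, 90, 174, 258, 342]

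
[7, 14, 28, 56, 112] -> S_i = 7*2^i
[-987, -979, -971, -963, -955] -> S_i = -987 + 8*i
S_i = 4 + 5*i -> [4, 9, 14, 19, 24]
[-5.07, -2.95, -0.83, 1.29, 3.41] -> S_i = -5.07 + 2.12*i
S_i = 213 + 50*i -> [213, 263, 313, 363, 413]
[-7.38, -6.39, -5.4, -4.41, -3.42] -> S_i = -7.38 + 0.99*i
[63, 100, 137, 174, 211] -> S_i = 63 + 37*i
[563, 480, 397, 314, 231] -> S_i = 563 + -83*i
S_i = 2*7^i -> [2, 14, 98, 686, 4802]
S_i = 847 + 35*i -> [847, 882, 917, 952, 987]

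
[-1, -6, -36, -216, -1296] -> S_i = -1*6^i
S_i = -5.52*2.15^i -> [-5.52, -11.87, -25.52, -54.86, -117.95]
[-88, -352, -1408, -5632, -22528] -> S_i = -88*4^i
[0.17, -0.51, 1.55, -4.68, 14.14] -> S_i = 0.17*(-3.02)^i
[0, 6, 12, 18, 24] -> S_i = 0 + 6*i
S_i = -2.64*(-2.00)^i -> [-2.64, 5.28, -10.56, 21.12, -42.24]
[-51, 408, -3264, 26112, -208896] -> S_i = -51*-8^i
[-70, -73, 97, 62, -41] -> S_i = Random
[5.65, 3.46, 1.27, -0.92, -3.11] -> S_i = 5.65 + -2.19*i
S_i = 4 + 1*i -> [4, 5, 6, 7, 8]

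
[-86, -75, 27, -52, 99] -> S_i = Random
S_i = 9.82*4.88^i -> [9.82, 47.92, 233.86, 1141.22, 5569.17]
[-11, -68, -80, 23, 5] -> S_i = Random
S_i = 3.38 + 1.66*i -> [3.38, 5.04, 6.7, 8.36, 10.02]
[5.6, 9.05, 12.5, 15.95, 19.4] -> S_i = 5.60 + 3.45*i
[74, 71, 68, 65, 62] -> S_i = 74 + -3*i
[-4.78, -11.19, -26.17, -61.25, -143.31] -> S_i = -4.78*2.34^i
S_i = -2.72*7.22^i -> [-2.72, -19.64, -141.79, -1023.72, -7391.25]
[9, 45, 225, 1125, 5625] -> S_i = 9*5^i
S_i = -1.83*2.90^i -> [-1.83, -5.31, -15.39, -44.63, -129.43]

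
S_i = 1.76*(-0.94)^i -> [1.76, -1.65, 1.56, -1.46, 1.37]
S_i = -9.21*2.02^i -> [-9.21, -18.6, -37.58, -75.91, -153.34]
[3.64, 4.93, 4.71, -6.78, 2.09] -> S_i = Random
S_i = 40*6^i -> [40, 240, 1440, 8640, 51840]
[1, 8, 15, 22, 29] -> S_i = 1 + 7*i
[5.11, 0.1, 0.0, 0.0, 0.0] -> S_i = 5.11*0.02^i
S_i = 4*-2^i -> [4, -8, 16, -32, 64]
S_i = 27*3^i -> [27, 81, 243, 729, 2187]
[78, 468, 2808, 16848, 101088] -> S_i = 78*6^i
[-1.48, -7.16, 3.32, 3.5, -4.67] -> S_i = Random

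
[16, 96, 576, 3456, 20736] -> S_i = 16*6^i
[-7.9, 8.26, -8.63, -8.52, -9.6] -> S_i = Random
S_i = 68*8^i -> [68, 544, 4352, 34816, 278528]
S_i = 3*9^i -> [3, 27, 243, 2187, 19683]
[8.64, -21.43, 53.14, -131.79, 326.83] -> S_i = 8.64*(-2.48)^i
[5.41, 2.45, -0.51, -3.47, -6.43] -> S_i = 5.41 + -2.96*i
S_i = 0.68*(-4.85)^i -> [0.68, -3.3, 16.0, -77.58, 376.25]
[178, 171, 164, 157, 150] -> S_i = 178 + -7*i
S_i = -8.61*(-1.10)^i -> [-8.61, 9.47, -10.42, 11.46, -12.61]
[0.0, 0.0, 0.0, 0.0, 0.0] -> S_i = 0.00*1.67^i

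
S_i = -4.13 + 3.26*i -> [-4.13, -0.87, 2.39, 5.65, 8.91]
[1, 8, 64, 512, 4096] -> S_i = 1*8^i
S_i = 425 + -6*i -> [425, 419, 413, 407, 401]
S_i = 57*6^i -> [57, 342, 2052, 12312, 73872]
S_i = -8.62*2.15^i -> [-8.62, -18.53, -39.85, -85.67, -184.19]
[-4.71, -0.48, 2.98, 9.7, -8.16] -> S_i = Random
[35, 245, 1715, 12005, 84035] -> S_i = 35*7^i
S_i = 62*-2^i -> [62, -124, 248, -496, 992]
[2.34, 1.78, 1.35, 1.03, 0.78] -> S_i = 2.34*0.76^i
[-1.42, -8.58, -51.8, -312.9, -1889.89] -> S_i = -1.42*6.04^i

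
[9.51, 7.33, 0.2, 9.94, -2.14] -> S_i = Random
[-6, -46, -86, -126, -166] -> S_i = -6 + -40*i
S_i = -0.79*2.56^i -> [-0.79, -2.02, -5.18, -13.25, -33.93]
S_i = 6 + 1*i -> [6, 7, 8, 9, 10]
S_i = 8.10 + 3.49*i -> [8.1, 11.59, 15.08, 18.57, 22.06]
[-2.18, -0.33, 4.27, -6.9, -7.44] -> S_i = Random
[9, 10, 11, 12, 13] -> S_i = 9 + 1*i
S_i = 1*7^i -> [1, 7, 49, 343, 2401]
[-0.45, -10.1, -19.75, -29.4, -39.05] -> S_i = -0.45 + -9.65*i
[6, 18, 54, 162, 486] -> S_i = 6*3^i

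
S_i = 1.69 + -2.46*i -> [1.69, -0.77, -3.23, -5.69, -8.15]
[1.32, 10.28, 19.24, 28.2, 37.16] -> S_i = 1.32 + 8.96*i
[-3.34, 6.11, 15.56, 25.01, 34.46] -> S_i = -3.34 + 9.45*i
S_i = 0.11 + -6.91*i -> [0.11, -6.8, -13.71, -20.62, -27.53]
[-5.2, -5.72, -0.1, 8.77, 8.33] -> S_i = Random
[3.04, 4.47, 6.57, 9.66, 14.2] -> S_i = 3.04*1.47^i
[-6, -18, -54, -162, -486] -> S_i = -6*3^i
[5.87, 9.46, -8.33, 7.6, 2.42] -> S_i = Random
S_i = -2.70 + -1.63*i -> [-2.7, -4.33, -5.96, -7.59, -9.22]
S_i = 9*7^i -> [9, 63, 441, 3087, 21609]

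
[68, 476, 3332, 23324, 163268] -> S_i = 68*7^i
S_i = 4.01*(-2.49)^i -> [4.01, -9.98, 24.86, -61.91, 154.15]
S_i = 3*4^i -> [3, 12, 48, 192, 768]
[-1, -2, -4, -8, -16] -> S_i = -1*2^i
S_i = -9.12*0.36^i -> [-9.12, -3.28, -1.18, -0.43, -0.15]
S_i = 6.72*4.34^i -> [6.72, 29.16, 126.58, 549.34, 2384.12]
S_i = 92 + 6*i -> [92, 98, 104, 110, 116]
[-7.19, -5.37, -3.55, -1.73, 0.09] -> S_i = -7.19 + 1.82*i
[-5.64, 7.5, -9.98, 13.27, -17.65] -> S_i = -5.64*(-1.33)^i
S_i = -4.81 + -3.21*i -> [-4.81, -8.02, -11.23, -14.44, -17.65]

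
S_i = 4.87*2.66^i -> [4.87, 12.95, 34.46, 91.66, 243.81]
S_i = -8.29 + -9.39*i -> [-8.29, -17.68, -27.07, -36.46, -45.85]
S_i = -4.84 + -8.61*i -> [-4.84, -13.45, -22.06, -30.67, -39.28]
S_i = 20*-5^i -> [20, -100, 500, -2500, 12500]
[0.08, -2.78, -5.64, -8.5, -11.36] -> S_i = 0.08 + -2.86*i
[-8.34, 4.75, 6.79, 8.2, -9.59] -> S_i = Random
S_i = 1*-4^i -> [1, -4, 16, -64, 256]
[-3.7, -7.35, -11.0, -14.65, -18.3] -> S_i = -3.70 + -3.65*i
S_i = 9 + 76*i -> [9, 85, 161, 237, 313]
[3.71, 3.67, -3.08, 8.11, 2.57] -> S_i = Random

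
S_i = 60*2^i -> [60, 120, 240, 480, 960]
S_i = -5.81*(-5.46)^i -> [-5.81, 31.72, -173.21, 945.7, -5163.53]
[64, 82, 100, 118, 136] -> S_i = 64 + 18*i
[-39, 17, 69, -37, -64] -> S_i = Random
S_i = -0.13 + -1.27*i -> [-0.13, -1.4, -2.67, -3.94, -5.21]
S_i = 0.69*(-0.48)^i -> [0.69, -0.33, 0.16, -0.08, 0.04]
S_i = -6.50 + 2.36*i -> [-6.5, -4.14, -1.78, 0.58, 2.94]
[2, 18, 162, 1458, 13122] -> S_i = 2*9^i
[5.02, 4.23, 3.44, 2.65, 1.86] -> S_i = 5.02 + -0.79*i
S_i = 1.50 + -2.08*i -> [1.5, -0.58, -2.66, -4.74, -6.82]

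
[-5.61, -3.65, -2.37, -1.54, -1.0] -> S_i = -5.61*0.65^i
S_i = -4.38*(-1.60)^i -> [-4.38, 7.01, -11.21, 17.94, -28.7]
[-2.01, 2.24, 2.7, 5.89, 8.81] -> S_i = Random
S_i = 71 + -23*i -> [71, 48, 25, 2, -21]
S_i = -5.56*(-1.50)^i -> [-5.56, 8.34, -12.51, 18.76, -28.15]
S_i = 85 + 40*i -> [85, 125, 165, 205, 245]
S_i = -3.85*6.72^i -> [-3.85, -25.87, -173.86, -1168.34, -7851.23]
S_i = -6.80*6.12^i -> [-6.8, -41.62, -254.69, -1558.7, -9539.26]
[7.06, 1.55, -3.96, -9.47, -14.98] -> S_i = 7.06 + -5.51*i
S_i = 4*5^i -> [4, 20, 100, 500, 2500]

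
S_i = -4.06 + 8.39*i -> [-4.06, 4.33, 12.72, 21.11, 29.5]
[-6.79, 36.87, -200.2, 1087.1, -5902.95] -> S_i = -6.79*(-5.43)^i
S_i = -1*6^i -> [-1, -6, -36, -216, -1296]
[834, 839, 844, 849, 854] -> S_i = 834 + 5*i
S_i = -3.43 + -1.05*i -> [-3.43, -4.48, -5.53, -6.58, -7.63]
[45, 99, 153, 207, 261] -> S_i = 45 + 54*i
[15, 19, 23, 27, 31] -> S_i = 15 + 4*i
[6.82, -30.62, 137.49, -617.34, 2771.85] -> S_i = 6.82*(-4.49)^i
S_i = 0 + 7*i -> [0, 7, 14, 21, 28]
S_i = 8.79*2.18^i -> [8.79, 19.16, 41.77, 91.07, 198.52]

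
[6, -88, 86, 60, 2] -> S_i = Random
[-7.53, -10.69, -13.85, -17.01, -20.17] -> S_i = -7.53 + -3.16*i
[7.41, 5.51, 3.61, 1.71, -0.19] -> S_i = 7.41 + -1.90*i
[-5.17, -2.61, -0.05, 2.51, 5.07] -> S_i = -5.17 + 2.56*i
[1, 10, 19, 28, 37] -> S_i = 1 + 9*i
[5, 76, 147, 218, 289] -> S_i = 5 + 71*i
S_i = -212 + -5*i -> [-212, -217, -222, -227, -232]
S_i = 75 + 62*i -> [75, 137, 199, 261, 323]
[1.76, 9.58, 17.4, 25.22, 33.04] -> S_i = 1.76 + 7.82*i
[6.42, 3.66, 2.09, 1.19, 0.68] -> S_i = 6.42*0.57^i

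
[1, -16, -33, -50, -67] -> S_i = 1 + -17*i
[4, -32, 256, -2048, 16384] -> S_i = 4*-8^i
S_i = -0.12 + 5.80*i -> [-0.12, 5.68, 11.48, 17.28, 23.08]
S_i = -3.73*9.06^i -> [-3.73, -33.79, -306.17, -2773.92, -25131.69]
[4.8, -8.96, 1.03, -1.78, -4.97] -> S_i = Random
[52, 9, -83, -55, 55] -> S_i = Random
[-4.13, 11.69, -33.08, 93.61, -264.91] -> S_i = -4.13*(-2.83)^i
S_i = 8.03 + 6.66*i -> [8.03, 14.69, 21.35, 28.01, 34.67]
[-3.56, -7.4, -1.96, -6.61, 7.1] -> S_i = Random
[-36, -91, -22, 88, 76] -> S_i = Random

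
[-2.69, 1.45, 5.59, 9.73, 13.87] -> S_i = -2.69 + 4.14*i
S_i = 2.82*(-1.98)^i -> [2.82, -5.58, 11.06, -21.89, 43.34]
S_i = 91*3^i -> [91, 273, 819, 2457, 7371]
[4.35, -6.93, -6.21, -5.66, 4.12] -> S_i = Random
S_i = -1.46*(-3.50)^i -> [-1.46, 5.11, -17.88, 62.6, -219.09]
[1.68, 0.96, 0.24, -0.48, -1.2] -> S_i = 1.68 + -0.72*i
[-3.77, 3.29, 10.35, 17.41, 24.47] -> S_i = -3.77 + 7.06*i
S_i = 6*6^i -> [6, 36, 216, 1296, 7776]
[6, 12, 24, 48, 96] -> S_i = 6*2^i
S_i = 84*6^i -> [84, 504, 3024, 18144, 108864]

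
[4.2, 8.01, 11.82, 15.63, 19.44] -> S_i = 4.20 + 3.81*i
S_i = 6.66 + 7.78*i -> [6.66, 14.44, 22.22, 30.0, 37.78]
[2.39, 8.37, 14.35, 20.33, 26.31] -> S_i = 2.39 + 5.98*i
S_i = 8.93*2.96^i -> [8.93, 26.43, 78.24, 231.59, 685.52]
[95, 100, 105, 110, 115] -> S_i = 95 + 5*i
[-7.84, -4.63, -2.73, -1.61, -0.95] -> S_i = -7.84*0.59^i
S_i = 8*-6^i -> [8, -48, 288, -1728, 10368]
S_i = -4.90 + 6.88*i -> [-4.9, 1.98, 8.86, 15.74, 22.62]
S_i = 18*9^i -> [18, 162, 1458, 13122, 118098]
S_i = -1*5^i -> [-1, -5, -25, -125, -625]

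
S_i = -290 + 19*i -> [-290, -271, -252, -233, -214]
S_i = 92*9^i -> [92, 828, 7452, 67068, 603612]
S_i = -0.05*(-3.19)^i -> [-0.05, 0.16, -0.51, 1.62, -5.18]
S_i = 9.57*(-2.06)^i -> [9.57, -19.71, 40.61, -83.66, 172.34]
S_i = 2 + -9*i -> [2, -7, -16, -25, -34]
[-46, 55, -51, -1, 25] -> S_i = Random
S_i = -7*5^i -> [-7, -35, -175, -875, -4375]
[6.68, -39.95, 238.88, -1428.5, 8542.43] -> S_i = 6.68*(-5.98)^i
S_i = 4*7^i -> [4, 28, 196, 1372, 9604]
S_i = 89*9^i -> [89, 801, 7209, 64881, 583929]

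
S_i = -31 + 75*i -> [-31, 44, 119, 194, 269]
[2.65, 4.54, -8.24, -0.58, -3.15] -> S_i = Random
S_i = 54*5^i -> [54, 270, 1350, 6750, 33750]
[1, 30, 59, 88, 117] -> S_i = 1 + 29*i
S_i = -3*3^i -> [-3, -9, -27, -81, -243]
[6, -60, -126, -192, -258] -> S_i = 6 + -66*i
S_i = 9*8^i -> [9, 72, 576, 4608, 36864]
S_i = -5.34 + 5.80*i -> [-5.34, 0.46, 6.26, 12.06, 17.86]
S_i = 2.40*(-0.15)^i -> [2.4, -0.36, 0.05, -0.01, 0.0]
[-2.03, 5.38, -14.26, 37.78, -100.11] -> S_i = -2.03*(-2.65)^i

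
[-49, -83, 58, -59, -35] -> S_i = Random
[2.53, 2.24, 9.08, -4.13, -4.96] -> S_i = Random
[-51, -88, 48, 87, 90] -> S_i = Random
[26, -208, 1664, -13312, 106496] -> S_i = 26*-8^i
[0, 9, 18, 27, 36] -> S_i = 0 + 9*i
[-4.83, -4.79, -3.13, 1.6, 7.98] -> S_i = Random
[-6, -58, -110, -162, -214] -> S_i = -6 + -52*i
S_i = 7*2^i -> [7, 14, 28, 56, 112]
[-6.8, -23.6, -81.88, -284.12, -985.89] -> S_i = -6.80*3.47^i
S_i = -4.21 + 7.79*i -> [-4.21, 3.58, 11.37, 19.16, 26.95]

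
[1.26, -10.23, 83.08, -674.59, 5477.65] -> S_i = 1.26*(-8.12)^i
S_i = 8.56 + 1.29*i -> [8.56, 9.85, 11.14, 12.43, 13.72]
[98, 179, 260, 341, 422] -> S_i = 98 + 81*i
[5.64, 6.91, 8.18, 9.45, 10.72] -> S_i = 5.64 + 1.27*i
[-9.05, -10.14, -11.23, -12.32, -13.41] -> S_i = -9.05 + -1.09*i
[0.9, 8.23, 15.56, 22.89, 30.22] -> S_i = 0.90 + 7.33*i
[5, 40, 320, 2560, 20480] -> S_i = 5*8^i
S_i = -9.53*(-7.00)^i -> [-9.53, 66.71, -466.97, 3268.79, -22881.53]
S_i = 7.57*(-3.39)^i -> [7.57, -25.66, 87.0, -294.91, 999.76]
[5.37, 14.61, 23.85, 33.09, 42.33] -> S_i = 5.37 + 9.24*i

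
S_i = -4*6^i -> [-4, -24, -144, -864, -5184]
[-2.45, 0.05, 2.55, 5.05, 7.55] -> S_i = -2.45 + 2.50*i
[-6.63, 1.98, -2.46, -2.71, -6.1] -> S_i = Random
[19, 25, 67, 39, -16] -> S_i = Random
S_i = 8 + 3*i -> [8, 11, 14, 17, 20]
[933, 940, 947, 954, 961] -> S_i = 933 + 7*i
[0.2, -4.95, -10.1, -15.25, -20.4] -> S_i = 0.20 + -5.15*i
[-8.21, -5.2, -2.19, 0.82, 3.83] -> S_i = -8.21 + 3.01*i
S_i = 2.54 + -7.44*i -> [2.54, -4.9, -12.34, -19.78, -27.22]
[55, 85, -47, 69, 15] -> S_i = Random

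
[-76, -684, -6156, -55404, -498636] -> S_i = -76*9^i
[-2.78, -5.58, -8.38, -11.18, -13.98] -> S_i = -2.78 + -2.80*i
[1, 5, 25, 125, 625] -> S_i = 1*5^i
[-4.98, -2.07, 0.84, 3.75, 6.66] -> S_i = -4.98 + 2.91*i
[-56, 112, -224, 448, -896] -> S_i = -56*-2^i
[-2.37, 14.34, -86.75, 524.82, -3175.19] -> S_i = -2.37*(-6.05)^i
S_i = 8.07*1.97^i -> [8.07, 15.9, 31.32, 61.7, 121.55]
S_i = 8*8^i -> [8, 64, 512, 4096, 32768]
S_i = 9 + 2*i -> [9, 11, 13, 15, 17]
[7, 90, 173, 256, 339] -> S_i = 7 + 83*i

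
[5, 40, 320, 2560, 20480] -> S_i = 5*8^i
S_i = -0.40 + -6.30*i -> [-0.4, -6.7, -13.0, -19.3, -25.6]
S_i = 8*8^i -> [8, 64, 512, 4096, 32768]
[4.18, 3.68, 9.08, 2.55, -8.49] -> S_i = Random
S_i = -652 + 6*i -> [-652, -646, -640, -634, -628]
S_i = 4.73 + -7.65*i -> [4.73, -2.92, -10.57, -18.22, -25.87]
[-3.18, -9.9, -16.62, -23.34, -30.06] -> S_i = -3.18 + -6.72*i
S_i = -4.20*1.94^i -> [-4.2, -8.15, -15.81, -30.67, -59.49]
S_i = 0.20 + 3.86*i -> [0.2, 4.06, 7.92, 11.78, 15.64]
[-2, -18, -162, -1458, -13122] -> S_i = -2*9^i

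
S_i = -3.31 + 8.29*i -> [-3.31, 4.98, 13.27, 21.56, 29.85]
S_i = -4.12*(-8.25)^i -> [-4.12, 33.99, -280.42, 2313.44, -19085.92]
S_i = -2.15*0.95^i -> [-2.15, -2.04, -1.94, -1.84, -1.75]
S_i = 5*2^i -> [5, 10, 20, 40, 80]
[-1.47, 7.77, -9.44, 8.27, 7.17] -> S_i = Random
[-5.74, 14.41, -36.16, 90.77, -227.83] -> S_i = -5.74*(-2.51)^i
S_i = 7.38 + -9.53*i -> [7.38, -2.15, -11.68, -21.21, -30.74]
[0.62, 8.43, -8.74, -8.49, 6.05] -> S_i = Random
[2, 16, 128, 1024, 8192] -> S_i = 2*8^i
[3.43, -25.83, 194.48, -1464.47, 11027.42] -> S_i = 3.43*(-7.53)^i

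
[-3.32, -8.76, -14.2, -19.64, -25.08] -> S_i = -3.32 + -5.44*i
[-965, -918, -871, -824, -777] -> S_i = -965 + 47*i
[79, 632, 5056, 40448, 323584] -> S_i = 79*8^i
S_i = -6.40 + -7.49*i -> [-6.4, -13.89, -21.38, -28.87, -36.36]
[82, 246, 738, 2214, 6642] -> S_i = 82*3^i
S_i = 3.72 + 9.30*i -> [3.72, 13.02, 22.32, 31.62, 40.92]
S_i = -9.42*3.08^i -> [-9.42, -29.01, -89.36, -275.23, -847.72]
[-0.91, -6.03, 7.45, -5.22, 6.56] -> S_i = Random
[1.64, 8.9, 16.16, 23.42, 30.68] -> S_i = 1.64 + 7.26*i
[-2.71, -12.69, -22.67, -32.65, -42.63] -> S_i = -2.71 + -9.98*i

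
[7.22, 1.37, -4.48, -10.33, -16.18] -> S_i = 7.22 + -5.85*i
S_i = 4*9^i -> [4, 36, 324, 2916, 26244]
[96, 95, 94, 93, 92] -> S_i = 96 + -1*i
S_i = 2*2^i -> [2, 4, 8, 16, 32]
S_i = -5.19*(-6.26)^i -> [-5.19, 32.49, -203.38, 1273.18, -7970.12]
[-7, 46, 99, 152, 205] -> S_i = -7 + 53*i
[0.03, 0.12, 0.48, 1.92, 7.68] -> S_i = 0.03*4.00^i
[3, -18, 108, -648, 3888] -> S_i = 3*-6^i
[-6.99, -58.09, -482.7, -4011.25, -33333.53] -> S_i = -6.99*8.31^i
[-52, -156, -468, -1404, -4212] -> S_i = -52*3^i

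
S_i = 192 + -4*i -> [192, 188, 184, 180, 176]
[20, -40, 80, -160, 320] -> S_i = 20*-2^i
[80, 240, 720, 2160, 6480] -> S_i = 80*3^i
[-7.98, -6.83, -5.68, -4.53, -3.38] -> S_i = -7.98 + 1.15*i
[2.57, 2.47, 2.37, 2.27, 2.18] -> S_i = 2.57*0.96^i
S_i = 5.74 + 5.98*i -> [5.74, 11.72, 17.7, 23.68, 29.66]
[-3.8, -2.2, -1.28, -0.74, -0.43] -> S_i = -3.80*0.58^i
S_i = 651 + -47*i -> [651, 604, 557, 510, 463]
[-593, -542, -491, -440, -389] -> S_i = -593 + 51*i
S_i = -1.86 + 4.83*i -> [-1.86, 2.97, 7.8, 12.63, 17.46]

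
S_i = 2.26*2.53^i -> [2.26, 5.72, 14.47, 36.6, 92.6]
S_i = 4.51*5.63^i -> [4.51, 25.39, 142.95, 804.83, 4531.17]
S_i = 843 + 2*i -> [843, 845, 847, 849, 851]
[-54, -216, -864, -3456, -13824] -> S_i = -54*4^i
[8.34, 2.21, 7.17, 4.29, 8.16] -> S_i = Random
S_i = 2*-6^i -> [2, -12, 72, -432, 2592]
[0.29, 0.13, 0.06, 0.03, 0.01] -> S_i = 0.29*0.46^i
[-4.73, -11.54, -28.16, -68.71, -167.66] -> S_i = -4.73*2.44^i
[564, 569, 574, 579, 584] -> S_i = 564 + 5*i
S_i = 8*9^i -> [8, 72, 648, 5832, 52488]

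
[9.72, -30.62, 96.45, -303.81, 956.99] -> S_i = 9.72*(-3.15)^i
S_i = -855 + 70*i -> [-855, -785, -715, -645, -575]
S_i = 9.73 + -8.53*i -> [9.73, 1.2, -7.33, -15.86, -24.39]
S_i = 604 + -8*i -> [604, 596, 588, 580, 572]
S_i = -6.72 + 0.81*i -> [-6.72, -5.91, -5.1, -4.29, -3.48]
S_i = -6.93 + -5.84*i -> [-6.93, -12.77, -18.61, -24.45, -30.29]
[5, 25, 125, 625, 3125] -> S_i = 5*5^i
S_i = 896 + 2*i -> [896, 898, 900, 902, 904]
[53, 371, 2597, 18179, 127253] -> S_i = 53*7^i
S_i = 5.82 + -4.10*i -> [5.82, 1.72, -2.38, -6.48, -10.58]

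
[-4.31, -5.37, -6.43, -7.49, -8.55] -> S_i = -4.31 + -1.06*i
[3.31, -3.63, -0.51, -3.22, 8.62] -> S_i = Random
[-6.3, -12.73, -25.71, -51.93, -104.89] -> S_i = -6.30*2.02^i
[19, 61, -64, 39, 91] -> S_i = Random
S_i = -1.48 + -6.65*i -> [-1.48, -8.13, -14.78, -21.43, -28.08]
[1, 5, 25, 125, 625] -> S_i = 1*5^i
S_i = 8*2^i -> [8, 16, 32, 64, 128]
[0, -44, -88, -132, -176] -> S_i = 0 + -44*i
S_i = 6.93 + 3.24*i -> [6.93, 10.17, 13.41, 16.65, 19.89]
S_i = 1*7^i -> [1, 7, 49, 343, 2401]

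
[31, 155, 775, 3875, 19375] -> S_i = 31*5^i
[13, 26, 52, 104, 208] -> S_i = 13*2^i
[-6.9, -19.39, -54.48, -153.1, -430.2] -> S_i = -6.90*2.81^i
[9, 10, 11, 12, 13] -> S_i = 9 + 1*i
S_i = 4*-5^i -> [4, -20, 100, -500, 2500]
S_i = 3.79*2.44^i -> [3.79, 9.25, 22.56, 55.06, 134.34]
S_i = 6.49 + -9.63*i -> [6.49, -3.14, -12.77, -22.4, -32.03]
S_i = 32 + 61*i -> [32, 93, 154, 215, 276]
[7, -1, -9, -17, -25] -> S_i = 7 + -8*i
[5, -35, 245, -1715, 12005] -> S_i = 5*-7^i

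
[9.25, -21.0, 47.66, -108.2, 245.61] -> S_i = 9.25*(-2.27)^i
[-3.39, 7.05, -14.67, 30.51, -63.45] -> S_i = -3.39*(-2.08)^i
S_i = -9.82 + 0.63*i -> [-9.82, -9.19, -8.56, -7.93, -7.3]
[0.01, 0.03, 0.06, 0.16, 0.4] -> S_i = 0.01*2.52^i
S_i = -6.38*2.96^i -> [-6.38, -18.88, -55.9, -165.46, -489.76]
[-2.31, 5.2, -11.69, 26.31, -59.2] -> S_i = -2.31*(-2.25)^i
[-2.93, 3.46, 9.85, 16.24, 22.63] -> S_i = -2.93 + 6.39*i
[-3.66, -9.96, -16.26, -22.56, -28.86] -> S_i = -3.66 + -6.30*i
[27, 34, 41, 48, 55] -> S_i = 27 + 7*i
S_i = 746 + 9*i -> [746, 755, 764, 773, 782]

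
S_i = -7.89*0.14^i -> [-7.89, -1.1, -0.15, -0.02, -0.0]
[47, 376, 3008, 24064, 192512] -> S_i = 47*8^i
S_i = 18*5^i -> [18, 90, 450, 2250, 11250]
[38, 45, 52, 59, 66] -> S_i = 38 + 7*i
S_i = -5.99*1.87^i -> [-5.99, -11.2, -20.95, -39.17, -73.25]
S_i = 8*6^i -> [8, 48, 288, 1728, 10368]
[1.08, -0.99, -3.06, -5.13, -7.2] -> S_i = 1.08 + -2.07*i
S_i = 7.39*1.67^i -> [7.39, 12.34, 20.61, 34.42, 57.48]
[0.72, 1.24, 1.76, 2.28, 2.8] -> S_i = 0.72 + 0.52*i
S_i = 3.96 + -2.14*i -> [3.96, 1.82, -0.32, -2.46, -4.6]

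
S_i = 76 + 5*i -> [76, 81, 86, 91, 96]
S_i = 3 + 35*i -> [3, 38, 73, 108, 143]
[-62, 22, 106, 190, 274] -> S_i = -62 + 84*i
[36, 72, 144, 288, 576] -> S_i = 36*2^i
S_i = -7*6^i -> [-7, -42, -252, -1512, -9072]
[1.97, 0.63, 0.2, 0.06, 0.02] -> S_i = 1.97*0.32^i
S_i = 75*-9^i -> [75, -675, 6075, -54675, 492075]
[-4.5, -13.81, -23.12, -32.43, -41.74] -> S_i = -4.50 + -9.31*i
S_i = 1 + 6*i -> [1, 7, 13, 19, 25]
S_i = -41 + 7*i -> [-41, -34, -27, -20, -13]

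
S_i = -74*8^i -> [-74, -592, -4736, -37888, -303104]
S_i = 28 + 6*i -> [28, 34, 40, 46, 52]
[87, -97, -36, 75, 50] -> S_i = Random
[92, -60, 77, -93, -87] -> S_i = Random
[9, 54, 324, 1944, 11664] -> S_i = 9*6^i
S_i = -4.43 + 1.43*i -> [-4.43, -3.0, -1.57, -0.14, 1.29]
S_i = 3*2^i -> [3, 6, 12, 24, 48]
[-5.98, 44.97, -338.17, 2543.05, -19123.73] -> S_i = -5.98*(-7.52)^i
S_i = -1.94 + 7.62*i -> [-1.94, 5.68, 13.3, 20.92, 28.54]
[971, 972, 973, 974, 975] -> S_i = 971 + 1*i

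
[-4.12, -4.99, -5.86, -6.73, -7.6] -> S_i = -4.12 + -0.87*i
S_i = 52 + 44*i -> [52, 96, 140, 184, 228]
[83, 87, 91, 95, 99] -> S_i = 83 + 4*i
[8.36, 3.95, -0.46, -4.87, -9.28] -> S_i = 8.36 + -4.41*i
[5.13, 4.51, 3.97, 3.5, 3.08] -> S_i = 5.13*0.88^i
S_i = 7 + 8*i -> [7, 15, 23, 31, 39]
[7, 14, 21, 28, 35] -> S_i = 7 + 7*i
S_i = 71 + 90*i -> [71, 161, 251, 341, 431]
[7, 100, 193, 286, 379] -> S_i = 7 + 93*i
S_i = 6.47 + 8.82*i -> [6.47, 15.29, 24.11, 32.93, 41.75]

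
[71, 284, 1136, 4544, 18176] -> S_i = 71*4^i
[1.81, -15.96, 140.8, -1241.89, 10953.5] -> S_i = 1.81*(-8.82)^i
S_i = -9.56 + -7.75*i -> [-9.56, -17.31, -25.06, -32.81, -40.56]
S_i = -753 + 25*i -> [-753, -728, -703, -678, -653]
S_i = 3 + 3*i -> [3, 6, 9, 12, 15]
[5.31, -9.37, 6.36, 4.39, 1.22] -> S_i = Random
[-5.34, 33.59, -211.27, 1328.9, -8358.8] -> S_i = -5.34*(-6.29)^i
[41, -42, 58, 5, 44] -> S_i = Random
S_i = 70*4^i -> [70, 280, 1120, 4480, 17920]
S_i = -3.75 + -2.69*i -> [-3.75, -6.44, -9.13, -11.82, -14.51]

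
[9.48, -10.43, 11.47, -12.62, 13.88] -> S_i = 9.48*(-1.10)^i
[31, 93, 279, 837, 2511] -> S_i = 31*3^i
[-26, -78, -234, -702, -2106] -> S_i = -26*3^i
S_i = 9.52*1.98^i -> [9.52, 18.85, 37.32, 73.9, 146.32]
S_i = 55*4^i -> [55, 220, 880, 3520, 14080]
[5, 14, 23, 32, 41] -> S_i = 5 + 9*i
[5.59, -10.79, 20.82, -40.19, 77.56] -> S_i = 5.59*(-1.93)^i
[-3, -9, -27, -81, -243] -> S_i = -3*3^i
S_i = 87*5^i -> [87, 435, 2175, 10875, 54375]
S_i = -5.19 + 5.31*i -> [-5.19, 0.12, 5.43, 10.74, 16.05]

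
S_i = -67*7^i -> [-67, -469, -3283, -22981, -160867]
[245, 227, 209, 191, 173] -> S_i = 245 + -18*i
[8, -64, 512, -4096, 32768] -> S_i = 8*-8^i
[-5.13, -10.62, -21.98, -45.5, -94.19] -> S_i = -5.13*2.07^i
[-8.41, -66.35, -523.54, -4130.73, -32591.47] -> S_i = -8.41*7.89^i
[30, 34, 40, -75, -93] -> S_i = Random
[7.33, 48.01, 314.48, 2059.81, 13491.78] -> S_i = 7.33*6.55^i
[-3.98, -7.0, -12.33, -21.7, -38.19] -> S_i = -3.98*1.76^i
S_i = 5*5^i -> [5, 25, 125, 625, 3125]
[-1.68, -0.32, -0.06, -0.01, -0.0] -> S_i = -1.68*0.19^i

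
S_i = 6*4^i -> [6, 24, 96, 384, 1536]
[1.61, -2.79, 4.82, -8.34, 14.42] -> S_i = 1.61*(-1.73)^i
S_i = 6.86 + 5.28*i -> [6.86, 12.14, 17.42, 22.7, 27.98]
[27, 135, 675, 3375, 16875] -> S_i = 27*5^i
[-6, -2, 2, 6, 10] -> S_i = -6 + 4*i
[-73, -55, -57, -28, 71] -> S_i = Random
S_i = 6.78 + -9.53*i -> [6.78, -2.75, -12.28, -21.81, -31.34]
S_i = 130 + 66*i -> [130, 196, 262, 328, 394]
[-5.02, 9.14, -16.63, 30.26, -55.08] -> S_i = -5.02*(-1.82)^i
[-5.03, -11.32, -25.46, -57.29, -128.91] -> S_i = -5.03*2.25^i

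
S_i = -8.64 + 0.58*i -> [-8.64, -8.06, -7.48, -6.9, -6.32]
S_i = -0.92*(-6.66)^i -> [-0.92, 6.13, -40.81, 271.78, -1810.03]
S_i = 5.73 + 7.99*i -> [5.73, 13.72, 21.71, 29.7, 37.69]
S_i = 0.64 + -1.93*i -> [0.64, -1.29, -3.22, -5.15, -7.08]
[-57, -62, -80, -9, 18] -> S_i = Random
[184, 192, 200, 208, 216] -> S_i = 184 + 8*i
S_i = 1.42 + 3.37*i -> [1.42, 4.79, 8.16, 11.53, 14.9]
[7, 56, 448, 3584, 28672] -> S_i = 7*8^i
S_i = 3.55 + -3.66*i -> [3.55, -0.11, -3.77, -7.43, -11.09]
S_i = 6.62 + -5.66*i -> [6.62, 0.96, -4.7, -10.36, -16.02]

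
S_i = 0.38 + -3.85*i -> [0.38, -3.47, -7.32, -11.17, -15.02]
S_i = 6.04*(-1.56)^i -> [6.04, -9.42, 14.7, -22.93, 35.77]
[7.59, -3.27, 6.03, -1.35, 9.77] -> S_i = Random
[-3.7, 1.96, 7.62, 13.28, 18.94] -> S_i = -3.70 + 5.66*i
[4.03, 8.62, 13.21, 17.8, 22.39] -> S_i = 4.03 + 4.59*i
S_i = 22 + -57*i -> [22, -35, -92, -149, -206]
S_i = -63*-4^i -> [-63, 252, -1008, 4032, -16128]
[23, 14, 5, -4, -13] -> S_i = 23 + -9*i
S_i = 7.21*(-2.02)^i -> [7.21, -14.56, 29.42, -59.43, 120.04]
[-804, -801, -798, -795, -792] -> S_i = -804 + 3*i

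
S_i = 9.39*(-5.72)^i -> [9.39, -53.71, 307.23, -1757.33, 10051.94]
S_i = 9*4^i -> [9, 36, 144, 576, 2304]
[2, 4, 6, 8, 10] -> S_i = 2 + 2*i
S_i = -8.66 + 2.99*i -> [-8.66, -5.67, -2.68, 0.31, 3.3]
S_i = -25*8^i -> [-25, -200, -1600, -12800, -102400]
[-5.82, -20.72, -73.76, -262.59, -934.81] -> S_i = -5.82*3.56^i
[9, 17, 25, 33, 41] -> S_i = 9 + 8*i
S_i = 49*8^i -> [49, 392, 3136, 25088, 200704]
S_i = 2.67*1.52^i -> [2.67, 4.06, 6.17, 9.38, 14.25]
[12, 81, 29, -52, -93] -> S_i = Random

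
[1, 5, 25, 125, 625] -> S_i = 1*5^i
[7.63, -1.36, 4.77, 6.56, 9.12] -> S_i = Random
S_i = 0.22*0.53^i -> [0.22, 0.12, 0.06, 0.03, 0.02]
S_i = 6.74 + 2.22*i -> [6.74, 8.96, 11.18, 13.4, 15.62]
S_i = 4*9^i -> [4, 36, 324, 2916, 26244]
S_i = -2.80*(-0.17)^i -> [-2.8, 0.48, -0.08, 0.01, -0.0]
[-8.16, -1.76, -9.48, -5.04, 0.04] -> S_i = Random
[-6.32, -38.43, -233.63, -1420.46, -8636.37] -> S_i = -6.32*6.08^i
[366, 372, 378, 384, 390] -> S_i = 366 + 6*i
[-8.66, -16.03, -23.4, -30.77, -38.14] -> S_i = -8.66 + -7.37*i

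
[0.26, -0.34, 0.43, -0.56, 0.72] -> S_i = 0.26*(-1.29)^i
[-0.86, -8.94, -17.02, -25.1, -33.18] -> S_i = -0.86 + -8.08*i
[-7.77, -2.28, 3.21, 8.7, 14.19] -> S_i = -7.77 + 5.49*i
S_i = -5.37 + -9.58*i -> [-5.37, -14.95, -24.53, -34.11, -43.69]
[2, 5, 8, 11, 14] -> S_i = 2 + 3*i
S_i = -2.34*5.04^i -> [-2.34, -11.79, -59.44, -299.58, -1509.86]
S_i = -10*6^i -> [-10, -60, -360, -2160, -12960]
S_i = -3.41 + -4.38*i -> [-3.41, -7.79, -12.17, -16.55, -20.93]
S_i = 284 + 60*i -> [284, 344, 404, 464, 524]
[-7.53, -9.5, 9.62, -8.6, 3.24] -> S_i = Random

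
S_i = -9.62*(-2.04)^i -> [-9.62, 19.62, -40.03, 81.67, -166.61]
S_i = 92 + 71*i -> [92, 163, 234, 305, 376]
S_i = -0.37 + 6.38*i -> [-0.37, 6.01, 12.39, 18.77, 25.15]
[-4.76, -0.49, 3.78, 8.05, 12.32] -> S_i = -4.76 + 4.27*i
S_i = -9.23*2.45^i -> [-9.23, -22.61, -55.4, -135.74, -332.56]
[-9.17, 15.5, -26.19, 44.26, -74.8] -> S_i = -9.17*(-1.69)^i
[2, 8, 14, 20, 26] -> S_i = 2 + 6*i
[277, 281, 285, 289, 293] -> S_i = 277 + 4*i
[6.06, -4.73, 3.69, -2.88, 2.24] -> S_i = 6.06*(-0.78)^i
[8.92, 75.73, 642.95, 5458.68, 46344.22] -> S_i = 8.92*8.49^i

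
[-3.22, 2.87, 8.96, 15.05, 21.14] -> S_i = -3.22 + 6.09*i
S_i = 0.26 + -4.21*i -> [0.26, -3.95, -8.16, -12.37, -16.58]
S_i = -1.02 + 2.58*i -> [-1.02, 1.56, 4.14, 6.72, 9.3]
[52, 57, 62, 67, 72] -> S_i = 52 + 5*i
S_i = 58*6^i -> [58, 348, 2088, 12528, 75168]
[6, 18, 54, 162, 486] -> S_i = 6*3^i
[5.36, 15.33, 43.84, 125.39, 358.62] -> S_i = 5.36*2.86^i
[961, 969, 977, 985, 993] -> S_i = 961 + 8*i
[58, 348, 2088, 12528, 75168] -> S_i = 58*6^i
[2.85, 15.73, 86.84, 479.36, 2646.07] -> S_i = 2.85*5.52^i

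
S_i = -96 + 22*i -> [-96, -74, -52, -30, -8]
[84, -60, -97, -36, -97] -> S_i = Random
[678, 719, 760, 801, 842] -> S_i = 678 + 41*i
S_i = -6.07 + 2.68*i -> [-6.07, -3.39, -0.71, 1.97, 4.65]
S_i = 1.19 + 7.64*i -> [1.19, 8.83, 16.47, 24.11, 31.75]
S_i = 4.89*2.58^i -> [4.89, 12.62, 32.55, 83.98, 216.66]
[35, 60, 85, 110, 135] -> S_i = 35 + 25*i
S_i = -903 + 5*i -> [-903, -898, -893, -888, -883]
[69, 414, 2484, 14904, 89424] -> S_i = 69*6^i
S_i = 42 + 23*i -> [42, 65, 88, 111, 134]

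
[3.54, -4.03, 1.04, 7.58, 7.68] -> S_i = Random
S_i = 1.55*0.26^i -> [1.55, 0.4, 0.1, 0.03, 0.01]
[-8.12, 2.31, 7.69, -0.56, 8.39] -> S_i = Random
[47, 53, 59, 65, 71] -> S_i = 47 + 6*i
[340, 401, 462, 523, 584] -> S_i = 340 + 61*i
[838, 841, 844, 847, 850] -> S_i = 838 + 3*i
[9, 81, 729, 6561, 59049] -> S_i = 9*9^i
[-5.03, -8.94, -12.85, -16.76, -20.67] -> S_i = -5.03 + -3.91*i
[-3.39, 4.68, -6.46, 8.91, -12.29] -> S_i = -3.39*(-1.38)^i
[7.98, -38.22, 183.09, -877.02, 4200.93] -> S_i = 7.98*(-4.79)^i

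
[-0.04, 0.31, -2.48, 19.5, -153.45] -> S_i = -0.04*(-7.87)^i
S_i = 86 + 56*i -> [86, 142, 198, 254, 310]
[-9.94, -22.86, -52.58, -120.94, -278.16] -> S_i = -9.94*2.30^i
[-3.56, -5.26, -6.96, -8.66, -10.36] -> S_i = -3.56 + -1.70*i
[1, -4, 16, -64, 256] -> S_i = 1*-4^i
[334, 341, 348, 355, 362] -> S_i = 334 + 7*i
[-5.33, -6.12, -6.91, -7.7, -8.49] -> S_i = -5.33 + -0.79*i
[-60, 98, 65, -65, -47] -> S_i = Random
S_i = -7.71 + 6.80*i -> [-7.71, -0.91, 5.89, 12.69, 19.49]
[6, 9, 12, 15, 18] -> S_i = 6 + 3*i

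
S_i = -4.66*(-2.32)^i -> [-4.66, 10.81, -25.08, 58.19, -135.0]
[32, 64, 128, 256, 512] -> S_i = 32*2^i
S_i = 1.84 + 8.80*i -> [1.84, 10.64, 19.44, 28.24, 37.04]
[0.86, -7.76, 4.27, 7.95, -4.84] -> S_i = Random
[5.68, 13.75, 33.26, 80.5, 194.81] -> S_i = 5.68*2.42^i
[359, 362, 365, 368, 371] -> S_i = 359 + 3*i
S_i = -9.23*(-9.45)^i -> [-9.23, 87.22, -824.26, 7789.28, -73608.66]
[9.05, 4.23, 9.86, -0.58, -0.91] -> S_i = Random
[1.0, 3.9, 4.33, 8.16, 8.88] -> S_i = Random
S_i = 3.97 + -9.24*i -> [3.97, -5.27, -14.51, -23.75, -32.99]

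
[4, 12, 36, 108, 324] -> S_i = 4*3^i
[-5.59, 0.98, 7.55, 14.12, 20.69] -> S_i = -5.59 + 6.57*i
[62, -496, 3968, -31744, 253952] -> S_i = 62*-8^i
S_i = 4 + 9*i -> [4, 13, 22, 31, 40]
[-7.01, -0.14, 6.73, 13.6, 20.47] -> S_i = -7.01 + 6.87*i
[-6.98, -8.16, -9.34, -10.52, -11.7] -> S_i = -6.98 + -1.18*i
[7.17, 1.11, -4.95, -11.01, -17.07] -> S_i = 7.17 + -6.06*i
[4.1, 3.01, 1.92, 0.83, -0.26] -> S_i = 4.10 + -1.09*i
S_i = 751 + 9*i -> [751, 760, 769, 778, 787]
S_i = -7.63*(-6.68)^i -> [-7.63, 50.97, -340.47, 2274.33, -15192.54]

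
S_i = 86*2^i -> [86, 172, 344, 688, 1376]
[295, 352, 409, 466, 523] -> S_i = 295 + 57*i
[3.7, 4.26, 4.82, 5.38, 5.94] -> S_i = 3.70 + 0.56*i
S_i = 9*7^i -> [9, 63, 441, 3087, 21609]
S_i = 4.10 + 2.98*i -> [4.1, 7.08, 10.06, 13.04, 16.02]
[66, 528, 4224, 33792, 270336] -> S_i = 66*8^i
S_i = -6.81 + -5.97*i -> [-6.81, -12.78, -18.75, -24.72, -30.69]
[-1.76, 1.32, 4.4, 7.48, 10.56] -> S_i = -1.76 + 3.08*i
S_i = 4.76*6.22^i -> [4.76, 29.61, 184.16, 1145.46, 7124.73]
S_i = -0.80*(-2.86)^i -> [-0.8, 2.29, -6.54, 18.71, -53.52]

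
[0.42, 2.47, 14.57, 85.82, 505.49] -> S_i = 0.42*5.89^i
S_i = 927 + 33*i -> [927, 960, 993, 1026, 1059]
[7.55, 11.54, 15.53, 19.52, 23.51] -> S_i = 7.55 + 3.99*i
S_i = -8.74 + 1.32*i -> [-8.74, -7.42, -6.1, -4.78, -3.46]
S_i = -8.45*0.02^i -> [-8.45, -0.17, -0.0, -0.0, -0.0]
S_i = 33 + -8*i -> [33, 25, 17, 9, 1]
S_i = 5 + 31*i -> [5, 36, 67, 98, 129]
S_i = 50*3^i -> [50, 150, 450, 1350, 4050]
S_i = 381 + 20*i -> [381, 401, 421, 441, 461]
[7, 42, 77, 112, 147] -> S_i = 7 + 35*i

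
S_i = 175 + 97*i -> [175, 272, 369, 466, 563]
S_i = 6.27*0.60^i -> [6.27, 3.76, 2.26, 1.35, 0.81]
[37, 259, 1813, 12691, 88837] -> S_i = 37*7^i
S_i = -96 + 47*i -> [-96, -49, -2, 45, 92]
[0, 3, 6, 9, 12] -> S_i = 0 + 3*i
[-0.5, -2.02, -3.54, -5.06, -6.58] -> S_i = -0.50 + -1.52*i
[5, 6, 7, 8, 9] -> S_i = 5 + 1*i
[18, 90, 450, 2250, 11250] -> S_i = 18*5^i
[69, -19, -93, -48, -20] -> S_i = Random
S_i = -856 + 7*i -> [-856, -849, -842, -835, -828]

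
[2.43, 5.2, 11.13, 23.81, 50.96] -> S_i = 2.43*2.14^i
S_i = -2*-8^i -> [-2, 16, -128, 1024, -8192]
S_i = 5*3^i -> [5, 15, 45, 135, 405]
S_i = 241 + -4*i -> [241, 237, 233, 229, 225]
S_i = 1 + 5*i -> [1, 6, 11, 16, 21]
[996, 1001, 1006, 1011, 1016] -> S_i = 996 + 5*i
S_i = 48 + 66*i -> [48, 114, 180, 246, 312]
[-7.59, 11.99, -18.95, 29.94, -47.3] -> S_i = -7.59*(-1.58)^i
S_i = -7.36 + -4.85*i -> [-7.36, -12.21, -17.06, -21.91, -26.76]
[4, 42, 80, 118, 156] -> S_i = 4 + 38*i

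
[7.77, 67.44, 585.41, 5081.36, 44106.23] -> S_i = 7.77*8.68^i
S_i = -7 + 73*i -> [-7, 66, 139, 212, 285]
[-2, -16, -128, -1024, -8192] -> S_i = -2*8^i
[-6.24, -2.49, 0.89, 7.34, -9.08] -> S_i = Random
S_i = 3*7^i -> [3, 21, 147, 1029, 7203]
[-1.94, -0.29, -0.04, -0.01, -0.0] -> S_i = -1.94*0.15^i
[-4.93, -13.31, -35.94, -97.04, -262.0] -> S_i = -4.93*2.70^i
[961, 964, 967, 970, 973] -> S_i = 961 + 3*i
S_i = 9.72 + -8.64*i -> [9.72, 1.08, -7.56, -16.2, -24.84]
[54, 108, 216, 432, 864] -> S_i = 54*2^i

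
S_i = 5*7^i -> [5, 35, 245, 1715, 12005]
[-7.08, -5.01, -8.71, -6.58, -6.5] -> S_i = Random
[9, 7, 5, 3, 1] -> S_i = 9 + -2*i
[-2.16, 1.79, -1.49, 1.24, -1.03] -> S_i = -2.16*(-0.83)^i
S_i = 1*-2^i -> [1, -2, 4, -8, 16]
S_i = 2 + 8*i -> [2, 10, 18, 26, 34]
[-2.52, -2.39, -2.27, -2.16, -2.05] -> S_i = -2.52*0.95^i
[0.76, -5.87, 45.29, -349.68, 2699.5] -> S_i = 0.76*(-7.72)^i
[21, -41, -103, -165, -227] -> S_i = 21 + -62*i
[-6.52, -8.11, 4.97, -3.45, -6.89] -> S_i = Random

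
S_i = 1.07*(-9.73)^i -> [1.07, -10.41, 101.3, -985.65, 9590.37]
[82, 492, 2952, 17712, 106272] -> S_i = 82*6^i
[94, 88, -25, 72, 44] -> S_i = Random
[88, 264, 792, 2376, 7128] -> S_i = 88*3^i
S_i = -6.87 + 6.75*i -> [-6.87, -0.12, 6.63, 13.38, 20.13]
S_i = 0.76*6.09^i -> [0.76, 4.63, 28.19, 171.66, 1045.4]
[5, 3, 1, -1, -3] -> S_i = 5 + -2*i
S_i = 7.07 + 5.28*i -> [7.07, 12.35, 17.63, 22.91, 28.19]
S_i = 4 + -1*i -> [4, 3, 2, 1, 0]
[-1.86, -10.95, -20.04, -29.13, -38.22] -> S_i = -1.86 + -9.09*i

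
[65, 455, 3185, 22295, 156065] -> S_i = 65*7^i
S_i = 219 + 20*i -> [219, 239, 259, 279, 299]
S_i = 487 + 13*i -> [487, 500, 513, 526, 539]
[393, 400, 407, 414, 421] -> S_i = 393 + 7*i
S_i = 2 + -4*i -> [2, -2, -6, -10, -14]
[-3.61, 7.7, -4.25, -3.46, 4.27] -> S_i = Random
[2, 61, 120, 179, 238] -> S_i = 2 + 59*i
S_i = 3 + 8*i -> [3, 11, 19, 27, 35]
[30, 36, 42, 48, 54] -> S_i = 30 + 6*i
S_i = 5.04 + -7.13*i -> [5.04, -2.09, -9.22, -16.35, -23.48]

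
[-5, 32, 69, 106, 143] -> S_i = -5 + 37*i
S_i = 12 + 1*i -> [12, 13, 14, 15, 16]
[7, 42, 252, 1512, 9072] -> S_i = 7*6^i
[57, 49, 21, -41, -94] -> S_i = Random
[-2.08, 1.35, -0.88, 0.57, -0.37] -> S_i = -2.08*(-0.65)^i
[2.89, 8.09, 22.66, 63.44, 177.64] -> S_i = 2.89*2.80^i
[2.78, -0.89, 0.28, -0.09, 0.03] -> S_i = 2.78*(-0.32)^i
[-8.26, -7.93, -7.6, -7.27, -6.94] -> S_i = -8.26 + 0.33*i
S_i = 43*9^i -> [43, 387, 3483, 31347, 282123]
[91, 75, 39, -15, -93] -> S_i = Random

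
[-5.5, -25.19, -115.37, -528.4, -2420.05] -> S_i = -5.50*4.58^i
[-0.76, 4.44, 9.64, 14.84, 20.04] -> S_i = -0.76 + 5.20*i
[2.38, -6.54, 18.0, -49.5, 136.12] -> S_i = 2.38*(-2.75)^i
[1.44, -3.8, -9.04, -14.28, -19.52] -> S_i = 1.44 + -5.24*i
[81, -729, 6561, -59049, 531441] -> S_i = 81*-9^i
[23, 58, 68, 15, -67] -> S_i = Random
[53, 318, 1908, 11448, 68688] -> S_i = 53*6^i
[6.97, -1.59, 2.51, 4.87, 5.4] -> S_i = Random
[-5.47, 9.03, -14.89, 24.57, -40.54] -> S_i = -5.47*(-1.65)^i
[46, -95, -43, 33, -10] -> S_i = Random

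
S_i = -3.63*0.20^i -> [-3.63, -0.73, -0.15, -0.03, -0.01]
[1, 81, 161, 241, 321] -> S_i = 1 + 80*i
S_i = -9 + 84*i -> [-9, 75, 159, 243, 327]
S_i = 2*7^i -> [2, 14, 98, 686, 4802]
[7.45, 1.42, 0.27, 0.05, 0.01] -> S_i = 7.45*0.19^i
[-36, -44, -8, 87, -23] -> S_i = Random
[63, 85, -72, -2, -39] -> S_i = Random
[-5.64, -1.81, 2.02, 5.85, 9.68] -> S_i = -5.64 + 3.83*i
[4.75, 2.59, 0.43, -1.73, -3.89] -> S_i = 4.75 + -2.16*i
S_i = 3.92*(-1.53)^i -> [3.92, -6.0, 9.18, -14.04, 21.48]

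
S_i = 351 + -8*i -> [351, 343, 335, 327, 319]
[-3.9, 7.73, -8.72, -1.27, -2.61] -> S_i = Random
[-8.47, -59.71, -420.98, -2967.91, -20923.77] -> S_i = -8.47*7.05^i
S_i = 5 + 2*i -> [5, 7, 9, 11, 13]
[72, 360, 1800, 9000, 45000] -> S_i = 72*5^i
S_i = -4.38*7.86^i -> [-4.38, -34.43, -270.59, -2126.87, -16717.23]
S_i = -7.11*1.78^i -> [-7.11, -12.66, -22.53, -40.1, -71.38]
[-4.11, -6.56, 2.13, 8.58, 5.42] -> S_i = Random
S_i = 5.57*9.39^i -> [5.57, 52.3, 491.12, 4611.6, 43302.96]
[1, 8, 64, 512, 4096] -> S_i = 1*8^i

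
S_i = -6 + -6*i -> [-6, -12, -18, -24, -30]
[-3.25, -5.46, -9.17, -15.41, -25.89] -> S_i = -3.25*1.68^i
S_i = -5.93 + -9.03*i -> [-5.93, -14.96, -23.99, -33.02, -42.05]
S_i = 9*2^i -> [9, 18, 36, 72, 144]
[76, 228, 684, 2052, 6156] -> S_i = 76*3^i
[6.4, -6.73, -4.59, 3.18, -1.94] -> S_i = Random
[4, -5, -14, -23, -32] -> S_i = 4 + -9*i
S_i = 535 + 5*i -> [535, 540, 545, 550, 555]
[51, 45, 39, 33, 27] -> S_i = 51 + -6*i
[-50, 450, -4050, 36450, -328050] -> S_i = -50*-9^i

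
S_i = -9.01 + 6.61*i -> [-9.01, -2.4, 4.21, 10.82, 17.43]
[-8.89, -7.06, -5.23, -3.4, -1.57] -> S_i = -8.89 + 1.83*i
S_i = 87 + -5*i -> [87, 82, 77, 72, 67]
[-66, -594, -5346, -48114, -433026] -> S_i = -66*9^i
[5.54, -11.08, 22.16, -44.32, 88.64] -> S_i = 5.54*(-2.00)^i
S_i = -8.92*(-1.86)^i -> [-8.92, 16.59, -30.86, 57.4, -106.76]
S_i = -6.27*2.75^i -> [-6.27, -17.24, -47.42, -130.4, -358.59]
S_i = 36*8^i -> [36, 288, 2304, 18432, 147456]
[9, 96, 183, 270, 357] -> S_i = 9 + 87*i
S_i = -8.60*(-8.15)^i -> [-8.6, 70.09, -571.23, 4655.55, -37942.76]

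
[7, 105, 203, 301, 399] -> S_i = 7 + 98*i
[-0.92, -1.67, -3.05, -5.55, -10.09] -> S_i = -0.92*1.82^i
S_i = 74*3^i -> [74, 222, 666, 1998, 5994]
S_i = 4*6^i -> [4, 24, 144, 864, 5184]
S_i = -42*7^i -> [-42, -294, -2058, -14406, -100842]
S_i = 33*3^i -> [33, 99, 297, 891, 2673]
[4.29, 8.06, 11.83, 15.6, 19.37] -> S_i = 4.29 + 3.77*i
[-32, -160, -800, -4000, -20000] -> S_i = -32*5^i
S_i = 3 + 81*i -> [3, 84, 165, 246, 327]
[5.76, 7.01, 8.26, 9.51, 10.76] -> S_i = 5.76 + 1.25*i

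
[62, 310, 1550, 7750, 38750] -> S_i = 62*5^i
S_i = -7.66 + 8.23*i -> [-7.66, 0.57, 8.8, 17.03, 25.26]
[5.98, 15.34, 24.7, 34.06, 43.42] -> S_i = 5.98 + 9.36*i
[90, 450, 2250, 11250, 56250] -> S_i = 90*5^i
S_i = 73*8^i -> [73, 584, 4672, 37376, 299008]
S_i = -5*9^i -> [-5, -45, -405, -3645, -32805]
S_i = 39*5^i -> [39, 195, 975, 4875, 24375]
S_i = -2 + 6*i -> [-2, 4, 10, 16, 22]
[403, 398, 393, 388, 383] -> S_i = 403 + -5*i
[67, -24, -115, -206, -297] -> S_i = 67 + -91*i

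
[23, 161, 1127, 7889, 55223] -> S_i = 23*7^i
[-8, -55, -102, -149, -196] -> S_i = -8 + -47*i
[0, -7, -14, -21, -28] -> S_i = 0 + -7*i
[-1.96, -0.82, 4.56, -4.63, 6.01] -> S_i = Random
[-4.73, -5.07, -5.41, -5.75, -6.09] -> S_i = -4.73 + -0.34*i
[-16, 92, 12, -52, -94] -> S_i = Random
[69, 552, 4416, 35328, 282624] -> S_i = 69*8^i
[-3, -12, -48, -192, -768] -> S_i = -3*4^i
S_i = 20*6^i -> [20, 120, 720, 4320, 25920]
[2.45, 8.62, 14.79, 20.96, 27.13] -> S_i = 2.45 + 6.17*i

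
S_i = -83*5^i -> [-83, -415, -2075, -10375, -51875]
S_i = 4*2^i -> [4, 8, 16, 32, 64]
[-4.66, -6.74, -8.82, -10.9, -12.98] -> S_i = -4.66 + -2.08*i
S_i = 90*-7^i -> [90, -630, 4410, -30870, 216090]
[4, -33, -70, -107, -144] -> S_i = 4 + -37*i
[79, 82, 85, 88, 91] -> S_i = 79 + 3*i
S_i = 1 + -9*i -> [1, -8, -17, -26, -35]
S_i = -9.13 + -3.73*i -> [-9.13, -12.86, -16.59, -20.32, -24.05]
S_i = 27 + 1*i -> [27, 28, 29, 30, 31]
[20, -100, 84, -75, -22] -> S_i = Random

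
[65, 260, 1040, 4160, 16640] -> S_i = 65*4^i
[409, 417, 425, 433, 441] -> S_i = 409 + 8*i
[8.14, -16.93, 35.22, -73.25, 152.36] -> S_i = 8.14*(-2.08)^i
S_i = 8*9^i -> [8, 72, 648, 5832, 52488]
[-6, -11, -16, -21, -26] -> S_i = -6 + -5*i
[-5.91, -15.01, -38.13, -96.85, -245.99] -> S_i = -5.91*2.54^i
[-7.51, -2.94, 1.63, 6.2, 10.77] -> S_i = -7.51 + 4.57*i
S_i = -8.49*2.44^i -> [-8.49, -20.72, -50.55, -123.33, -300.93]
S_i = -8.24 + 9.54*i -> [-8.24, 1.3, 10.84, 20.38, 29.92]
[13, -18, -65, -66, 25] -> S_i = Random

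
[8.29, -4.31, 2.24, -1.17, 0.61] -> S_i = 8.29*(-0.52)^i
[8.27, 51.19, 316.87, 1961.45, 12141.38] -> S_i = 8.27*6.19^i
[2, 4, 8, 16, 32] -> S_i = 2*2^i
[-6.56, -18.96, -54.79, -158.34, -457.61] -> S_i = -6.56*2.89^i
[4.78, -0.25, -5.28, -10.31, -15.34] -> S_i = 4.78 + -5.03*i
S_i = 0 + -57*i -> [0, -57, -114, -171, -228]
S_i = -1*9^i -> [-1, -9, -81, -729, -6561]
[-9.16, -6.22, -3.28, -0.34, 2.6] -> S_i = -9.16 + 2.94*i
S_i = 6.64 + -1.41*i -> [6.64, 5.23, 3.82, 2.41, 1.0]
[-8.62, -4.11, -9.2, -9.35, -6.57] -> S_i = Random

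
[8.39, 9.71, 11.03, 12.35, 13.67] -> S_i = 8.39 + 1.32*i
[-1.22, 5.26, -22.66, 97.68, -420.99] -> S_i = -1.22*(-4.31)^i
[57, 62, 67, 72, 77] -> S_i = 57 + 5*i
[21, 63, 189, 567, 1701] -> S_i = 21*3^i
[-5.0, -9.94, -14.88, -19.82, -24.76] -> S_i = -5.00 + -4.94*i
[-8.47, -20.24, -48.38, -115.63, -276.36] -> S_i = -8.47*2.39^i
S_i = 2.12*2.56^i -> [2.12, 5.43, 13.89, 35.57, 91.05]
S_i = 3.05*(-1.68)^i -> [3.05, -5.12, 8.61, -14.46, 24.3]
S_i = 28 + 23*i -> [28, 51, 74, 97, 120]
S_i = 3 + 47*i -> [3, 50, 97, 144, 191]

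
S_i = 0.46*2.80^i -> [0.46, 1.29, 3.61, 10.1, 28.27]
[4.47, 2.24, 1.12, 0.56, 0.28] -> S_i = 4.47*0.50^i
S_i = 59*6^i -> [59, 354, 2124, 12744, 76464]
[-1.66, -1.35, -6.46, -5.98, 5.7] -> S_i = Random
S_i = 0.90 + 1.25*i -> [0.9, 2.15, 3.4, 4.65, 5.9]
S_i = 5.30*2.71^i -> [5.3, 14.36, 38.92, 105.48, 285.86]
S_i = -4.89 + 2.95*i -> [-4.89, -1.94, 1.01, 3.96, 6.91]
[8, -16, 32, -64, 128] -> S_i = 8*-2^i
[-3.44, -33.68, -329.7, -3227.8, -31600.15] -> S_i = -3.44*9.79^i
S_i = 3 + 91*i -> [3, 94, 185, 276, 367]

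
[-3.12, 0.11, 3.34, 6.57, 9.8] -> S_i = -3.12 + 3.23*i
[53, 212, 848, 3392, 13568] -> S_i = 53*4^i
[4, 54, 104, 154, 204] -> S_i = 4 + 50*i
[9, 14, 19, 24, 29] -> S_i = 9 + 5*i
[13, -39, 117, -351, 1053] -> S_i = 13*-3^i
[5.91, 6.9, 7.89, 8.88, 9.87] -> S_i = 5.91 + 0.99*i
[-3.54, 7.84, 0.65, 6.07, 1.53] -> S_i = Random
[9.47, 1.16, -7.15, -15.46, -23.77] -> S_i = 9.47 + -8.31*i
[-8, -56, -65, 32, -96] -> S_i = Random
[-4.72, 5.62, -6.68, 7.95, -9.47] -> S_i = -4.72*(-1.19)^i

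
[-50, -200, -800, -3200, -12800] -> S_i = -50*4^i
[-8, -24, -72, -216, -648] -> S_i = -8*3^i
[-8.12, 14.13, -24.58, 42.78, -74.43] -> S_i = -8.12*(-1.74)^i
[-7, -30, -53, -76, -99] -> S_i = -7 + -23*i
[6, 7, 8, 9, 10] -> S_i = 6 + 1*i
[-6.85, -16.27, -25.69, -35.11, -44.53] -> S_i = -6.85 + -9.42*i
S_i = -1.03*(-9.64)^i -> [-1.03, 9.93, -95.72, 922.72, -8894.99]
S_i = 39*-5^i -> [39, -195, 975, -4875, 24375]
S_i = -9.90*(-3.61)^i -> [-9.9, 35.74, -129.02, 465.75, -1681.37]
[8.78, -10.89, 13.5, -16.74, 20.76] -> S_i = 8.78*(-1.24)^i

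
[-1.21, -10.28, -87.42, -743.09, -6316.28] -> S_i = -1.21*8.50^i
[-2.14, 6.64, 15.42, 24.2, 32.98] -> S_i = -2.14 + 8.78*i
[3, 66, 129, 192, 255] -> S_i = 3 + 63*i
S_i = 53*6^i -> [53, 318, 1908, 11448, 68688]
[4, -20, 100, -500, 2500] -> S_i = 4*-5^i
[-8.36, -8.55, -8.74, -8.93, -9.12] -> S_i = -8.36 + -0.19*i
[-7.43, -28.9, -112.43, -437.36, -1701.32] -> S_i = -7.43*3.89^i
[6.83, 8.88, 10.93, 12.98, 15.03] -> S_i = 6.83 + 2.05*i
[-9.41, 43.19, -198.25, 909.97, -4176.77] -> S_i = -9.41*(-4.59)^i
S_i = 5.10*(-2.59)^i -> [5.1, -13.21, 34.21, -88.61, 229.49]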